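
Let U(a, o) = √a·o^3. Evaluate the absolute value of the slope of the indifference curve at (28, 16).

MU_a = 0.5·a^(-0.5)·o^3 and MU_o = 3·√a·o^2.
MRS = MU_a/MU_o = (1/6)·o/a.
At (28, 16): MRS = 2/21.
The indifference curve has slope −2/21 at this bundle.

MRS = 2/21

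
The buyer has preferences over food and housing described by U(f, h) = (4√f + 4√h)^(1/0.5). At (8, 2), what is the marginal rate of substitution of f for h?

For CES with ρ = 0.5, MRS = √(h/f).
At (8, 2): MRS = 0.5.
That is, one extra unit of f is worth 0.5 units of h at the margin.

MRS = 0.5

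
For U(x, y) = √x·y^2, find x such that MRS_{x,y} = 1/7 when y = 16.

x = 28

MU_x = 0.5·x^(-0.5)·y^2 and MU_y = 2·√x·y.
MRS = MU_x/MU_y = (0.25)·y/x.
Substitute y = 16: MRS = 4/x. Setting 4/x = 1/7 gives x = 4/(1/7) = 28.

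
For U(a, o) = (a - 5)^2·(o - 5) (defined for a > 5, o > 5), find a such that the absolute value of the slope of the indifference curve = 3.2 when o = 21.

MU_a = 2·(a−5)·(o−5), MU_o = (a−5)^2.
MRS = (2/1)·(o−5)/(a−5).
Substitute o = 21: MRS = 32/(a − 5). Setting this equal to 3.2 gives a − 5 = 32/3.2 = 10, so a = 15.

a = 15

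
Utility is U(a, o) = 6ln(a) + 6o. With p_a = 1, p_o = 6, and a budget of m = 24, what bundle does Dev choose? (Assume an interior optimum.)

a* = 6, o* = 3

MU_a = 6/a, MU_o = 6.
MRS = 6/a ÷ 6.
Tangency: set MRS = p_a/p_o = 1/6.
MRS depends only on a: 1/a = 1/6 ⇒ a* = 1/(1/6) = 6.
From the budget, 6·o = 24 − 1·6 = 18, so o* = 3.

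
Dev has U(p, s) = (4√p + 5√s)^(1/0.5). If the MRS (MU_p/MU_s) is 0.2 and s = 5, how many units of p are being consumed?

For CES with ρ = 0.5, MRS = (4/5)·√(s/p).
Setting (4/5)·√(5/p) = 0.2 gives √(5/p) = 0.25, so 5/p = 1/16 and p = 80.

p = 80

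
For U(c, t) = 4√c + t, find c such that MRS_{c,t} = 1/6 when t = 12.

c = 144

MU_c = 4/(2√c), MU_t = 1.
MRS = 4/(2√c) ÷ 1.
MRS depends only on c: 2/√c = 1/6 ⇒ √c = 2/(1/6) = 12 ⇒ c = 144.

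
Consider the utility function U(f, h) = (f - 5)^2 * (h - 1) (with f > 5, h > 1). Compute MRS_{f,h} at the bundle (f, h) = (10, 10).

MRS = 3.6

MU_f = 2·(f−5)·(h−1), MU_h = (f−5)^2.
MRS = (2/1)·(h−1)/(f−5).
At (10, 10): MRS = 3.6.
So at (10, 10) the consumer would give up 3.6 units of h for one more unit of f.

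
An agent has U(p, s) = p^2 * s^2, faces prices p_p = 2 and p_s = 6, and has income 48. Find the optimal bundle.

p* = 12, s* = 4

MU_p = 2·p·s^2 and MU_s = 2·p^2·s.
MRS = MU_p/MU_s = s/p.
Tangency: set MRS = p_p/p_s = 2/6 = 1/3.
So s/p = 1/3, i.e. s = (1/3)·p.
Substitute into the budget 2·p + 6·s = 48: 4·p = 48, so p* = 12.
Then s* = (1/3)·12 = 4.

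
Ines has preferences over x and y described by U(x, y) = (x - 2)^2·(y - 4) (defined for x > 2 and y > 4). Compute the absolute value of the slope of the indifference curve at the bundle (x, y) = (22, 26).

MRS = 2.2

MU_x = 2·(x−2)·(y−4), MU_y = (x−2)^2.
MRS = (2/1)·(y−4)/(x−2).
At (22, 26): MRS = 2.2.
That is, one extra unit of x is worth 2.2 units of y at the margin.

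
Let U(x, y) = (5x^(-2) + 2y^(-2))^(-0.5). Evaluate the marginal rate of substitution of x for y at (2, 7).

MRS = 1715/16

For CES with ρ = -2, MRS = (5/2)·(y/x)^3.
At (2, 7): MRS = 1715/16.
So at (2, 7) the consumer would give up 1715/16 units of y for one more unit of x.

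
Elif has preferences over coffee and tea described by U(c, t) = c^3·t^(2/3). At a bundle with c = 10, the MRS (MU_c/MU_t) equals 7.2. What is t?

MU_c = 3·c^2·t^(2/3) and MU_t = 2/3·c^3·t^(-1/3).
MRS = MU_c/MU_t = (4.5)·t/c.
Substitute c = 10: MRS = t/(20/9). Setting t/(20/9) = 7.2 gives t = 7.2·(20/9) = 16.

t = 16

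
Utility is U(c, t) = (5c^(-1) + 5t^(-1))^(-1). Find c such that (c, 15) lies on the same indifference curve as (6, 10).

U depends on (c, t) only through S = 5c^(-1) + 5t^(-1), so equal utility means equal S. At (6, 10): S = 4/3.
With t = 15: 5·15^(-1) = 1/3, so 5c^(-1) = 4/3 − 1/3 = 1, i.e. c^(-1) = 0.2.
Hence c = 1/0.2 = 5.
Check: U(5, 15) = 0.75.

c = 5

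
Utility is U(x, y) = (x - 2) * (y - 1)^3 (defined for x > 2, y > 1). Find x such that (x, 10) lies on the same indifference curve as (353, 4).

x = 15

U(353, 4) = 9477.
Set U(x, 10) = 9477 and solve.
With y = 10: (10 − 1)^3 = 729, so (x − 2) = 9477/729 = 13.
So x = 2 + 13 = 15.
Check: U(15, 10) = 9477.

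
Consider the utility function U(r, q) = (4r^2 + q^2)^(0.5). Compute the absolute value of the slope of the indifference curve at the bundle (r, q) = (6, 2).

MRS = 12

For CES with ρ = 2, MRS = (4/1)·(q/r)^(-1).
At (6, 2): MRS = 12.
That is, one extra unit of r is worth 12 units of q at the margin.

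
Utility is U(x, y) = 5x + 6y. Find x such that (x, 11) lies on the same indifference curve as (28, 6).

U(28, 6) = 176.
Set U(x, 11) = 176 and solve.
5x + 6·11 = 176 ⇒ 5x = 110 ⇒ x = 22.
Check: U(22, 11) = 176.

x = 22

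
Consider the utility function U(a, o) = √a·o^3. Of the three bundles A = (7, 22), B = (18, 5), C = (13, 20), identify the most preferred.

Bundle C

Evaluate utility at each bundle:
U(A) = 28171.960.
U(B) = 530.330.
U(C) = 28844.410.
Highest utility is C, so C ≻ A ≻ B.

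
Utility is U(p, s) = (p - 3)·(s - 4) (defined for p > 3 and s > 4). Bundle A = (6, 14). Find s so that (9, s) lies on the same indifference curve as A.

U(6, 14) = 30.
Set U(9, s) = 30 and solve.
With p = 9: (9 − 3) = 6, so (s − 4) = 30/6 = 5.
So s = 4 + 5 = 9.
Check: U(9, 9) = 30.

s = 9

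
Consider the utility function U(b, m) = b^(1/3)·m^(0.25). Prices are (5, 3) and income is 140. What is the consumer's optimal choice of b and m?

MU_b = 1/3·b^(-2/3)·m^(0.25) and MU_m = 0.25·b^(1/3)·m^(-0.75).
MRS = MU_b/MU_m = (4/3)·m/b.
Tangency: set MRS = p_b/p_m = 5/3.
So (4/3)·m/b = 5/3, i.e. m = 1.25·b.
Substitute into the budget 5·b + 3·m = 140: 8.75·b = 140, so b* = 16.
Then m* = 1.25·16 = 20.

b* = 16, m* = 20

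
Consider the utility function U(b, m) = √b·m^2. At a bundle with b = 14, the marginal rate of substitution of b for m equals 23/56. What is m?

m = 23

MU_b = 0.5·b^(-0.5)·m^2 and MU_m = 2·√b·m.
MRS = MU_b/MU_m = (0.25)·m/b.
Substitute b = 14: MRS = m/56. Setting m/56 = 23/56 gives m = (23/56)·56 = 23.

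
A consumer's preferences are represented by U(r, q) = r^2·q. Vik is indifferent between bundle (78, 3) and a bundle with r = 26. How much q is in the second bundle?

q = 27

U(78, 3) = 18252.
Set U(26, q) = 18252 and solve.
With r = 26: 26^2 = 676, so q = 18252/676 = 27.
Check: U(26, 27) = 18252.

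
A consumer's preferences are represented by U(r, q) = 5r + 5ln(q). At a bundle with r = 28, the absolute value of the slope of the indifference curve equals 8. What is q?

MU_r = 5, MU_q = 5/q.
MRS = 5 ÷ (5/q).
MRS depends only on q: q = 8 ⇒ q = 8.

q = 8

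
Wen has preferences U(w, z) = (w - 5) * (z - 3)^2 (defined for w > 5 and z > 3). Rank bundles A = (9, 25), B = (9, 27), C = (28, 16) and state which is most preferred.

Bundle C

Evaluate utility at each bundle:
U(A) = 1936.
U(B) = 2304.
U(C) = 3887.
Highest utility is C, so C ≻ B ≻ A.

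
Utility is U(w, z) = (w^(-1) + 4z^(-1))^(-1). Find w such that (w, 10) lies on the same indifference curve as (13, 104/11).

U depends on (w, z) only through S = w^(-1) + 4z^(-1), so equal utility means equal S. At (13, 104/11): S = 0.5.
With z = 10: 4·10^(-1) = 0.4, so w^(-1) = 0.5 − 0.4 = 0.1.
Hence w = 1/0.1 = 10.
Check: U(10, 10) = 2.

w = 10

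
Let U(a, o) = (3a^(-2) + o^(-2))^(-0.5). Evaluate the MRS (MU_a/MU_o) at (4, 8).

MRS = 24

For CES with ρ = -2, MRS = (3/1)·(o/a)^3.
At (4, 8): MRS = 24.
That is, one extra unit of a is worth 24 units of o at the margin.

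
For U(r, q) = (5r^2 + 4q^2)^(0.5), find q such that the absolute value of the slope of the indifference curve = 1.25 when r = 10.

q = 10

For CES with ρ = 2, MRS = (5/4)·(q/r)^(-1).
Setting (5/4)·(q/10)^(-1) = 1.25 gives (q/10)^(-1) = 1, so q/10 = 1 and q = 10.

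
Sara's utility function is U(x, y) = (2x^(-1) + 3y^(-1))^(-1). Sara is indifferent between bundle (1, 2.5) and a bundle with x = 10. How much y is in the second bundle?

y = 1

U depends on (x, y) only through S = 2x^(-1) + 3y^(-1), so equal utility means equal S. At (1, 2.5): S = 3.2.
With x = 10: 2·10^(-1) = 0.2, so 3y^(-1) = 3.2 − 0.2 = 3, i.e. y^(-1) = 1.
Hence y = 1/1 = 1.
Check: U(10, 1) = 0.3125.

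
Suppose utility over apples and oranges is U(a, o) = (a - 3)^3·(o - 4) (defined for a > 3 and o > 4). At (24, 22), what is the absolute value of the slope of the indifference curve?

MU_a = 3·(a−3)^2·(o−4), MU_o = (a−3)^3.
MRS = (3/1)·(o−4)/(a−3).
At (24, 22): MRS = 18/7.
That is, one extra unit of a is worth 18/7 units of o at the margin.

MRS = 18/7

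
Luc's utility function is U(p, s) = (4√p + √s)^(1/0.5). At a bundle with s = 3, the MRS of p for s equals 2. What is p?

For CES with ρ = 0.5, MRS = (4/1)·√(s/p).
Setting (4/1)·√(3/p) = 2 gives √(3/p) = 0.5, so 3/p = 0.25 and p = 12.

p = 12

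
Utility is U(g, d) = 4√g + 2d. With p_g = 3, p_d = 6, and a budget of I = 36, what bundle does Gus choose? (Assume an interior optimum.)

MU_g = 4/(2√g), MU_d = 2.
MRS = 4/(2√g) ÷ 2.
Tangency: set MRS = p_g/p_d = 3/6 = 0.5.
MRS depends only on g: 1/√g = 0.5 ⇒ √g = 1/0.5 = 2 ⇒ g* = 4.
From the budget, 6·d = 36 − 3·4 = 24, so d* = 4.

g* = 4, d* = 4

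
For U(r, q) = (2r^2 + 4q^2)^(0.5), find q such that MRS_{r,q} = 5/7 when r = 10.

q = 7

For CES with ρ = 2, MRS = (2/4)·(q/r)^(-1).
Setting (2/4)·(q/10)^(-1) = 5/7 gives (q/10)^(-1) = 10/7, so q/10 = 0.7 and q = 7.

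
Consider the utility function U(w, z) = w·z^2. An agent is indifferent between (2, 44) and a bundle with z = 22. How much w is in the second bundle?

U(2, 44) = 3872.
Set U(w, 22) = 3872 and solve.
With z = 22: 22^2 = 484, so w = 3872/484 = 8.
Check: U(8, 22) = 3872.

w = 8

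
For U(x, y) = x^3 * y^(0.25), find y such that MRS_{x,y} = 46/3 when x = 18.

MU_x = 3·x^2·y^(0.25) and MU_y = 0.25·x^3·y^(-0.75).
MRS = MU_x/MU_y = (12)·y/x.
Substitute x = 18: MRS = y/1.5. Setting y/1.5 = 46/3 gives y = (46/3)·1.5 = 23.

y = 23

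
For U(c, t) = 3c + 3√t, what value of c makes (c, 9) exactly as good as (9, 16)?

c = 10

U(9, 16) = 39.
Set U(c, 9) = 39 and solve.
With t = 9: √9 = 3, so 3c = 39 − 3·3 = 30 and c = 10.
Check: U(10, 9) = 39.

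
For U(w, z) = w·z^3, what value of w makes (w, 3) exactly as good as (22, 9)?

U(22, 9) = 16038.
Set U(w, 3) = 16038 and solve.
With z = 3: 3^3 = 27, so w = 16038/27 = 594.
Check: U(594, 3) = 16038.

w = 594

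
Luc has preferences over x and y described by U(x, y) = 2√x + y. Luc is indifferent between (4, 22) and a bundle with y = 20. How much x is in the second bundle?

x = 9

U(4, 22) = 26.
Set U(x, 20) = 26 and solve.
With y = 20: 2√x = 26 − 20 = 6, so √x = 3 and x = 9.
Check: U(9, 20) = 26.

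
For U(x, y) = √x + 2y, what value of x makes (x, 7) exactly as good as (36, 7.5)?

x = 49

U(36, 7.5) = 21.
Set U(x, 7) = 21 and solve.
With y = 7: √x = 21 − 2·7 = 7, so √x = 7 and x = 49.
Check: U(49, 7) = 21.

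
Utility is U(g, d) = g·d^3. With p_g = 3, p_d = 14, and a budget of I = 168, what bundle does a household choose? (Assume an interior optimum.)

g* = 14, d* = 9

MU_g = d^3 and MU_d = 3·g·d^2.
MRS = MU_g/MU_d = (1/3)·d/g.
Tangency: set MRS = p_g/p_d = 3/14.
So (1/3)·d/g = 3/14, i.e. d = (9/14)·g.
Substitute into the budget 3·g + 14·d = 168: 12·g = 168, so g* = 14.
Then d* = (9/14)·14 = 9.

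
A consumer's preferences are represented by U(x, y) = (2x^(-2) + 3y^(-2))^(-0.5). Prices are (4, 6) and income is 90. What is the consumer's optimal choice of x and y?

For CES with ρ = -2, MRS = (2/3)·(y/x)^3.
Tangency: set MRS = p_x/p_y = 4/6 = 2/3.
So (y/x)^3 = 1; taking the cube root, y/x = 1, i.e. y = x.
Substitute into the budget 4·x + 6·y = 90: 10·x = 90, so x* = 9 and y* = 9.

x* = 9, y* = 9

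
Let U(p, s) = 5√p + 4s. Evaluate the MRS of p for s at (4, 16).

MU_p = 5/(2√p), MU_s = 4.
MRS = 5/(2√p) ÷ 4.
At (4, 16): MRS = 5/16.
So at (4, 16) the consumer would give up 5/16 units of s for one more unit of p.

MRS = 5/16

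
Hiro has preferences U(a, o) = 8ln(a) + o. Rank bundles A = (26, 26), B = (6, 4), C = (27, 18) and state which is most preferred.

Bundle A

Evaluate utility at each bundle:
U(A) = 52.065.
U(B) = 18.334.
U(C) = 44.367.
Highest utility is A, so A ≻ C ≻ B.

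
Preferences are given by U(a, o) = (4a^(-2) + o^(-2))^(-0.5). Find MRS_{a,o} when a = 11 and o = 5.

For CES with ρ = -2, MRS = (4/1)·(o/a)^3.
At (11, 5): MRS = 500/1331.
That is, one extra unit of a is worth 500/1331 units of o at the margin.

MRS = 500/1331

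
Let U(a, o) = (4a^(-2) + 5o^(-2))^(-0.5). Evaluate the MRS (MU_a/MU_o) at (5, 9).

For CES with ρ = -2, MRS = (4/5)·(o/a)^3.
At (5, 9): MRS = 2916/625.
That is, one extra unit of a is worth 2916/625 units of o at the margin.

MRS = 2916/625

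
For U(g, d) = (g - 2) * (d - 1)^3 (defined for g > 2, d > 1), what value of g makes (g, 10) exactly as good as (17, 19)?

g = 122

U(17, 19) = 87480.
Set U(g, 10) = 87480 and solve.
With d = 10: (10 − 1)^3 = 729, so (g − 2) = 87480/729 = 120.
So g = 2 + 120 = 122.
Check: U(122, 10) = 87480.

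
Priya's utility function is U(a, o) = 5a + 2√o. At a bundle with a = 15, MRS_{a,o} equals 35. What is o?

o = 49

MU_a = 5, MU_o = 2/(2√o).
MRS = 5 ÷ (2/(2√o)).
MRS depends only on o: 5·√o = 35 ⇒ √o = 35/5 = 7 ⇒ o = 49.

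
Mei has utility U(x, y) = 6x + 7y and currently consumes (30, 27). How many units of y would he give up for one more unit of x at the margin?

MRS = 6/7

MU_x = 6, MU_y = 7, so MRS = 6/7 at every bundle.
At (30, 27): MRS = 6/7.
That is, one extra unit of x is worth 6/7 units of y at the margin.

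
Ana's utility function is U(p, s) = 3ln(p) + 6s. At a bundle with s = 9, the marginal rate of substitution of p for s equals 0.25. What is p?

MU_p = 3/p, MU_s = 6.
MRS = 3/p ÷ 6.
MRS depends only on p: 0.5/p = 0.25 ⇒ p = 0.5/0.25 = 2.

p = 2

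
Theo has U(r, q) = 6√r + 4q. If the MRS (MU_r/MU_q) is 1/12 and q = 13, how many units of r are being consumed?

r = 81

MU_r = 6/(2√r), MU_q = 4.
MRS = 6/(2√r) ÷ 4.
MRS depends only on r: 0.75/√r = 1/12 ⇒ √r = 0.75/(1/12) = 9 ⇒ r = 81.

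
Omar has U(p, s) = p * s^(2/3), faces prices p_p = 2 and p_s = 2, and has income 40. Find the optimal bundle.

p* = 12, s* = 8

MU_p = s^(2/3) and MU_s = 2/3·p·s^(-1/3).
MRS = MU_p/MU_s = (1.5)·s/p.
Tangency: set MRS = p_p/p_s = 2/2 = 1.
So (1.5)·s/p = 1, i.e. s = (2/3)·p.
Substitute into the budget 2·p + 2·s = 40: (10/3)·p = 40, so p* = 12.
Then s* = (2/3)·12 = 8.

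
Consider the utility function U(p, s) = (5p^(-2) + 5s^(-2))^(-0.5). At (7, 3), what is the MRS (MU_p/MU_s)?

MRS = 27/343

For CES with ρ = -2, MRS = (s/p)^3.
At (7, 3): MRS = 27/343.
The indifference curve has slope −27/343 at this bundle.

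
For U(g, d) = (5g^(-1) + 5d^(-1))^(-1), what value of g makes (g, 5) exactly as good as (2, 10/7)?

U depends on (g, d) only through S = 5g^(-1) + 5d^(-1), so equal utility means equal S. At (2, 10/7): S = 6.
With d = 5: 5·5^(-1) = 1, so 5g^(-1) = 6 − 1 = 5, i.e. g^(-1) = 1.
Hence g = 1/1 = 1.
Check: U(1, 5) = 0.1667.

g = 1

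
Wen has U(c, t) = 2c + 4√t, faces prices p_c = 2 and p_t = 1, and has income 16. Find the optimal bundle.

MU_c = 2, MU_t = 4/(2√t).
MRS = 2 ÷ (4/(2√t)).
Tangency: set MRS = p_c/p_t = 2/1 = 2.
MRS depends only on t: √t = 2 ⇒ √t = 2 ⇒ t* = 4.
From the budget, 2·c = 16 − 1·4 = 12, so c* = 6.

c* = 6, t* = 4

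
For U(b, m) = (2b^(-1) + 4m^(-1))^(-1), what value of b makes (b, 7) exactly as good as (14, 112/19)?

b = 8

U depends on (b, m) only through S = 2b^(-1) + 4m^(-1), so equal utility means equal S. At (14, 112/19): S = 23/28.
With m = 7: 4·7^(-1) = 4/7, so 2b^(-1) = 23/28 − 4/7 = 0.25, i.e. b^(-1) = 0.125.
Hence b = 1/0.125 = 8.
Check: U(8, 7) = 1.2174.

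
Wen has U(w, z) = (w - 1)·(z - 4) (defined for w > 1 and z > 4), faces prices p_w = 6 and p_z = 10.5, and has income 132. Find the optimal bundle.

w* = 8, z* = 8

MU_w = (z−4), MU_z = (w−1).
MRS = (z−4)/(w−1).
Tangency: set MRS = p_w/p_z = 6/10.5 = 4/7.
So (z − 4)/(w − 1) = 4/7, i.e. (z − 4) = (4/7)·(w − 1).
Rewrite the budget in excess-of-subsistence terms: 6·(w − 1) + 10.5·(z − 4) = 132 − 6·1 − 10.5·4 = 84.
Substituting, 12·(w − 1) = 84, so w − 1 = 7 and w* = 8.
Then z − 4 = (4/7)·7 = 4, so z* = 8.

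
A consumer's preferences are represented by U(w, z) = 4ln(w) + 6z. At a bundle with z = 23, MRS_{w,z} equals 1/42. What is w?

MU_w = 4/w, MU_z = 6.
MRS = 4/w ÷ 6.
MRS depends only on w: (2/3)/w = 1/42 ⇒ w = (2/3)/(1/42) = 28.

w = 28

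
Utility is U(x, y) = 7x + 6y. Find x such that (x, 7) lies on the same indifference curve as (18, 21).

U(18, 21) = 252.
Set U(x, 7) = 252 and solve.
7x + 6·7 = 252 ⇒ 7x = 210 ⇒ x = 30.
Check: U(30, 7) = 252.

x = 30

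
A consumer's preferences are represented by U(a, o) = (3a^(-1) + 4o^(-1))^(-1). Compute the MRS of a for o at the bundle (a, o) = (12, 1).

MRS = 1/192

For CES with ρ = -1, MRS = (3/4)·(o/a)^2.
At (12, 1): MRS = 1/192.
So at (12, 1) the consumer would give up 1/192 units of o for one more unit of a.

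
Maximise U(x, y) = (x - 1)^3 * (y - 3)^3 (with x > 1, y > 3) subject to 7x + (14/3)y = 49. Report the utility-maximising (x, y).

MU_x = 3·(x−1)^2·(y−3)^3, MU_y = 3·(x−1)^3·(y−3)^2.
MRS = (y−3)/(x−1).
Tangency: set MRS = p_x/p_y = 7/(14/3) = 1.5.
So (y − 3)/(x − 1) = 1.5, i.e. (y − 3) = 1.5·(x − 1).
Rewrite the budget in excess-of-subsistence terms: 7·(x − 1) + (14/3)·(y − 3) = 49 − 7·1 − (14/3)·3 = 28.
Substituting, 14·(x − 1) = 28, so x − 1 = 2 and x* = 3.
Then y − 3 = 1.5·2 = 3, so y* = 6.

x* = 3, y* = 6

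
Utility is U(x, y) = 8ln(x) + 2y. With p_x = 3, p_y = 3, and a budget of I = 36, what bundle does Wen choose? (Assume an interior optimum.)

x* = 4, y* = 8

MU_x = 8/x, MU_y = 2.
MRS = 8/x ÷ 2.
Tangency: set MRS = p_x/p_y = 3/3 = 1.
MRS depends only on x: 4/x = 1 ⇒ x* = 4/1 = 4.
From the budget, 3·y = 36 − 3·4 = 24, so y* = 8.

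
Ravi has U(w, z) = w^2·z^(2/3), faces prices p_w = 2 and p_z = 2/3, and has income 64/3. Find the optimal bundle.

MU_w = 2·w·z^(2/3) and MU_z = 2/3·w^2·z^(-1/3).
MRS = MU_w/MU_z = (3)·z/w.
Tangency: set MRS = p_w/p_z = 2/(2/3) = 3.
So (3)·z/w = 3, i.e. z = w.
Substitute into the budget 2·w + (2/3)·z = 64/3: (8/3)·w = 64/3, so w* = 8.
Then z* = 8.

w* = 8, z* = 8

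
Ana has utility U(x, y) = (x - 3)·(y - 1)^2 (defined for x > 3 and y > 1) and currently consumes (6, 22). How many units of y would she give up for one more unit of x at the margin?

MU_x = (y−1)^2, MU_y = 2·(x−3)·(y−1).
MRS = (1/2)·(y−1)/(x−3).
At (6, 22): MRS = 3.5.
The indifference curve has slope −3.5 at this bundle.

MRS = 3.5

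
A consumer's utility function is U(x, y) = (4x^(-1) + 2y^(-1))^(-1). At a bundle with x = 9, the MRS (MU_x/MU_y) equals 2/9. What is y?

y = 3

For CES with ρ = -1, MRS = (4/2)·(y/x)^2.
Setting (4/2)·(y/9)^2 = 2/9 gives (y/9)^2 = 1/9, so y/9 = 1/3 and y = 3.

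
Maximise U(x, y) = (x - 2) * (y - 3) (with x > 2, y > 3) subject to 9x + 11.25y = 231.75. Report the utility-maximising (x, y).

x* = 12, y* = 11

MU_x = (y−3), MU_y = (x−2).
MRS = (y−3)/(x−2).
Tangency: set MRS = p_x/p_y = 9/11.25 = 0.8.
So (y − 3)/(x − 2) = 0.8, i.e. (y − 3) = 0.8·(x − 2).
Rewrite the budget in excess-of-subsistence terms: 9·(x − 2) + 11.25·(y − 3) = 231.75 − 9·2 − 11.25·3 = 180.
Substituting, 18·(x − 2) = 180, so x − 2 = 10 and x* = 12.
Then y − 3 = 0.8·10 = 8, so y* = 11.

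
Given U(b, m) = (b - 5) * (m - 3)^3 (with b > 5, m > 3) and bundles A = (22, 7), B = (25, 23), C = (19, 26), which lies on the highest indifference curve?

Bundle C

Evaluate utility at each bundle:
U(A) = 1088.
U(B) = 160000.
U(C) = 170338.
Highest utility is C, so C ≻ B ≻ A.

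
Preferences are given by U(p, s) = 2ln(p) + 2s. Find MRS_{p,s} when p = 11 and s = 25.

MU_p = 2/p, MU_s = 2.
MRS = 2/p ÷ 2.
At (11, 25): MRS = 1/11.
The indifference curve has slope −1/11 at this bundle.

MRS = 1/11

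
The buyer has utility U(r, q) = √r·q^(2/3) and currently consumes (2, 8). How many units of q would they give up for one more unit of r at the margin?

MRS = 3

MU_r = 0.5·r^(-0.5)·q^(2/3) and MU_q = 2/3·√r·q^(-1/3).
MRS = MU_r/MU_q = (0.75)·q/r.
At (2, 8): MRS = 3.
That is, one extra unit of r is worth 3 units of q at the margin.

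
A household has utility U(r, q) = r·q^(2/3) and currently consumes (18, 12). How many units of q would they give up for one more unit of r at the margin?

MU_r = q^(2/3) and MU_q = 2/3·r·q^(-1/3).
MRS = MU_r/MU_q = (1.5)·q/r.
At (18, 12): MRS = 1.
So at (18, 12) the consumer would give up 1 units of q for one more unit of r.

MRS = 1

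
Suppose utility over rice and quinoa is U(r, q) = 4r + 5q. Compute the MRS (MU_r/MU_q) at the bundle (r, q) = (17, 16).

MU_r = 4, MU_q = 5, so MRS = 4/5 = 0.8 at every bundle.
At (17, 16): MRS = 0.8.
That is, one extra unit of r is worth 0.8 units of q at the margin.

MRS = 0.8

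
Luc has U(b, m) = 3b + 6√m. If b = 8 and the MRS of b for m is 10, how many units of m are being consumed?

m = 100

MU_b = 3, MU_m = 6/(2√m).
MRS = 3 ÷ (6/(2√m)).
MRS depends only on m: √m = 10 ⇒ √m = 10 ⇒ m = 100.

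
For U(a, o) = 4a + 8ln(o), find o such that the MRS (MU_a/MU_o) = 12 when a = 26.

MU_a = 4, MU_o = 8/o.
MRS = 4 ÷ (8/o).
MRS depends only on o: 0.5·o = 12 ⇒ o = 12/0.5 = 24.

o = 24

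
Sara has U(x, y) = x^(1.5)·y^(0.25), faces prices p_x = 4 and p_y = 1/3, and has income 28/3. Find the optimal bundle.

MU_x = 1.5·√x·y^(0.25) and MU_y = 0.25·x^(1.5)·y^(-0.75).
MRS = MU_x/MU_y = (6)·y/x.
Tangency: set MRS = p_x/p_y = 4/(1/3) = 12.
So (6)·y/x = 12, i.e. y = 2·x.
Substitute into the budget 4·x + (1/3)·y = 28/3: (14/3)·x = 28/3, so x* = 2.
Then y* = 2·2 = 4.

x* = 2, y* = 4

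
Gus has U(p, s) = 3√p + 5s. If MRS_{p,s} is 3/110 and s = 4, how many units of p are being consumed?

MU_p = 3/(2√p), MU_s = 5.
MRS = 3/(2√p) ÷ 5.
MRS depends only on p: 0.3/√p = 3/110 ⇒ √p = 0.3/(3/110) = 11 ⇒ p = 121.

p = 121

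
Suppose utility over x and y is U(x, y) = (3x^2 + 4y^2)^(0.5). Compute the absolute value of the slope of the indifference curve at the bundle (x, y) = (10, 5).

MRS = 1.5

For CES with ρ = 2, MRS = (3/4)·(y/x)^(-1).
At (10, 5): MRS = 1.5.
So at (10, 5) the consumer would give up 1.5 units of y for one more unit of x.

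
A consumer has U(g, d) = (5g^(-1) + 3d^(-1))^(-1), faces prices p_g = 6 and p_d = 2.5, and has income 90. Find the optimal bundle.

g* = 10, d* = 12

For CES with ρ = -1, MRS = (5/3)·(d/g)^2.
Tangency: set MRS = p_g/p_d = 6/2.5 = 2.4.
So (d/g)^2 = 36/25; taking the square root, d/g = 1.2, i.e. d = 1.2·g.
Substitute into the budget 6·g + 2.5·d = 90: 9·g = 90, so g* = 10 and d* = 1.2·10 = 12.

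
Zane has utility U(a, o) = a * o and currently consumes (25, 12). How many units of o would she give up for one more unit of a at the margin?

MU_a = o and MU_o = a.
MRS = MU_a/MU_o = o/a.
At (25, 12): MRS = 12/25.
So at (25, 12) the consumer would give up 12/25 units of o for one more unit of a.

MRS = 12/25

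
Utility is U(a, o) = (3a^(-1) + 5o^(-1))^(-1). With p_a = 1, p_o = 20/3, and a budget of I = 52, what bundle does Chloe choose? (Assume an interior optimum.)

a* = 12, o* = 6

For CES with ρ = -1, MRS = (3/5)·(o/a)^2.
Tangency: set MRS = p_a/p_o = 1/(20/3) = 0.15.
So (o/a)^2 = 0.25; taking the square root, o/a = 0.5, i.e. o = 0.5·a.
Substitute into the budget 1·a + (20/3)·o = 52: (13/3)·a = 52, so a* = 12 and o* = 0.5·12 = 6.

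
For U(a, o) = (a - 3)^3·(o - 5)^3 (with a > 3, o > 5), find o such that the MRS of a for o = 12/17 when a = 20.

o = 17

MU_a = 3·(a−3)^2·(o−5)^3, MU_o = 3·(a−3)^3·(o−5)^2.
MRS = (o−5)/(a−3).
Substitute a = 20: MRS = (o − 5)/17. Setting this equal to 12/17 gives o − 5 = (12/17)·17 = 12, so o = 17.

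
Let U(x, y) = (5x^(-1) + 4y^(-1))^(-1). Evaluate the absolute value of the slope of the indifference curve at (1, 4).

MRS = 20

For CES with ρ = -1, MRS = (5/4)·(y/x)^2.
At (1, 4): MRS = 20.
That is, one extra unit of x is worth 20 units of y at the margin.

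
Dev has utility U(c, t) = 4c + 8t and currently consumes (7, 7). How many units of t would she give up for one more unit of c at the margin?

MRS = 0.5

MU_c = 4, MU_t = 8, so MRS = 4/8 = 0.5 at every bundle.
At (7, 7): MRS = 0.5.
The indifference curve has slope −0.5 at this bundle.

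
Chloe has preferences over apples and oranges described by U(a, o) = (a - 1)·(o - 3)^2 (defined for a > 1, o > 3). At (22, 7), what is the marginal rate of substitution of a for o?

MRS = 2/21

MU_a = (o−3)^2, MU_o = 2·(a−1)·(o−3).
MRS = (1/2)·(o−3)/(a−1).
At (22, 7): MRS = 2/21.
That is, one extra unit of a is worth 2/21 units of o at the margin.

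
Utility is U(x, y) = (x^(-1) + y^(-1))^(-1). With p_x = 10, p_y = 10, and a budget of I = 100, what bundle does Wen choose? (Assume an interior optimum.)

x* = 5, y* = 5

For CES with ρ = -1, MRS = (y/x)^2.
Tangency: set MRS = p_x/p_y = 10/10 = 1.
So (y/x)^2 = 1; taking the square root, y/x = 1, i.e. y = x.
Substitute into the budget 10·x + 10·y = 100: 20·x = 100, so x* = 5 and y* = 5.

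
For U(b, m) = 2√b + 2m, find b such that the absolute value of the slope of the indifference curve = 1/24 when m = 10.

MU_b = 2/(2√b), MU_m = 2.
MRS = 2/(2√b) ÷ 2.
MRS depends only on b: 0.5/√b = 1/24 ⇒ √b = 0.5/(1/24) = 12 ⇒ b = 144.

b = 144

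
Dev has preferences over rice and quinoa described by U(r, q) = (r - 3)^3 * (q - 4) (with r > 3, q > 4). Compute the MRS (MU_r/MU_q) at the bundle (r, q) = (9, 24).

MU_r = 3·(r−3)^2·(q−4), MU_q = (r−3)^3.
MRS = (3/1)·(q−4)/(r−3).
At (9, 24): MRS = 10.
So at (9, 24) the consumer would give up 10 units of q for one more unit of r.

MRS = 10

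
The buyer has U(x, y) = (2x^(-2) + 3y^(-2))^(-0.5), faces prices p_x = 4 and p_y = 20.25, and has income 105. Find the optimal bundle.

x* = 6, y* = 4

For CES with ρ = -2, MRS = (2/3)·(y/x)^3.
Tangency: set MRS = p_x/p_y = 4/20.25 = 16/81.
So (y/x)^3 = 8/27; taking the cube root, y/x = 2/3, i.e. y = (2/3)·x.
Substitute into the budget 4·x + 20.25·y = 105: 17.5·x = 105, so x* = 6 and y* = (2/3)·6 = 4.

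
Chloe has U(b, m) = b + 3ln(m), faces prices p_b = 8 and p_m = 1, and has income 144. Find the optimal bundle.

MU_b = 1, MU_m = 3/m.
MRS = 1 ÷ (3/m).
Tangency: set MRS = p_b/p_m = 8/1 = 8.
MRS depends only on m: (1/3)·m = 8 ⇒ m* = 8/(1/3) = 24.
From the budget, 8·b = 144 − 1·24 = 120, so b* = 15.

b* = 15, m* = 24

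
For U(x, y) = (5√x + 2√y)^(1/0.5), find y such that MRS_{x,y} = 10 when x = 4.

For CES with ρ = 0.5, MRS = (5/2)·√(y/x).
Setting (5/2)·√(y/4) = 10 gives √(y/4) = 4, so y/4 = 16 and y = 64.

y = 64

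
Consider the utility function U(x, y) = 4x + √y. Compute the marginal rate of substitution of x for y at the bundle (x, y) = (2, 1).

MRS = 8

MU_x = 4, MU_y = 1/(2√y).
MRS = 4 ÷ (1/(2√y)).
At (2, 1): MRS = 8.
The indifference curve has slope −8 at this bundle.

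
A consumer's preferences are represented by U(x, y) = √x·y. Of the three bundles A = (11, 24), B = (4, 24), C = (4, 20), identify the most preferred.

Bundle A

Evaluate utility at each bundle:
U(A) = 79.599.
U(B) = 48.000.
U(C) = 40.000.
Highest utility is A, so A ≻ B ≻ C.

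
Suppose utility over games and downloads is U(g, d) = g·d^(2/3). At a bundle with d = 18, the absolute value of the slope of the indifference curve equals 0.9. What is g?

g = 30

MU_g = d^(2/3) and MU_d = 2/3·g·d^(-1/3).
MRS = MU_g/MU_d = (1.5)·d/g.
Substitute d = 18: MRS = 27/g. Setting 27/g = 0.9 gives g = 27/0.9 = 30.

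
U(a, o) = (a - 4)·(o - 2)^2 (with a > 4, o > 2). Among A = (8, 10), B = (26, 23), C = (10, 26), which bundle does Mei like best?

Evaluate utility at each bundle:
U(A) = 256.
U(B) = 9702.
U(C) = 3456.
Highest utility is B, so B ≻ C ≻ A.

Bundle B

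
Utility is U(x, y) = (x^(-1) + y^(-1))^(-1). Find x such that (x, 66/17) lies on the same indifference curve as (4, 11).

x = 12

U depends on (x, y) only through S = x^(-1) + y^(-1), so equal utility means equal S. At (4, 11): S = 15/44.
With y = 66/17: (66/17)^(-1) = 17/66, so x^(-1) = 15/44 − 17/66 = 1/12.
Hence x = 1/(1/12) = 12.
Check: U(12, 66/17) = 2.9333.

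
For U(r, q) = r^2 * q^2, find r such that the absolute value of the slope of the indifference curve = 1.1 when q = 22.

r = 20

MU_r = 2·r·q^2 and MU_q = 2·r^2·q.
MRS = MU_r/MU_q = q/r.
Substitute q = 22: MRS = 22/r. Setting 22/r = 1.1 gives r = 22/1.1 = 20.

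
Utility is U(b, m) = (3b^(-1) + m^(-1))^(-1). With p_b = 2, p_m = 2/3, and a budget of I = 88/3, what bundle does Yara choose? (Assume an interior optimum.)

For CES with ρ = -1, MRS = (3/1)·(m/b)^2.
Tangency: set MRS = p_b/p_m = 2/(2/3) = 3.
So (m/b)^2 = 1; taking the square root, m/b = 1, i.e. m = b.
Substitute into the budget 2·b + (2/3)·m = 88/3: (8/3)·b = 88/3, so b* = 11 and m* = 11.

b* = 11, m* = 11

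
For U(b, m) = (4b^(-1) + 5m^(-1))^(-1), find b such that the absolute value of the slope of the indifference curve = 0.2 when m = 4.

b = 8

For CES with ρ = -1, MRS = (4/5)·(m/b)^2.
Setting (4/5)·(4/b)^2 = 0.2 gives (4/b)^2 = 0.25, so 4/b = 0.5 and b = 8.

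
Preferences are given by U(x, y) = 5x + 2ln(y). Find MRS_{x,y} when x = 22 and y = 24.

MRS = 60

MU_x = 5, MU_y = 2/y.
MRS = 5 ÷ (2/y).
At (22, 24): MRS = 60.
So at (22, 24) the consumer would give up 60 units of y for one more unit of x.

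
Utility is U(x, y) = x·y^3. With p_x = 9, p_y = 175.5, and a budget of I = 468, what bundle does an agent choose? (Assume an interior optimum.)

x* = 13, y* = 2

MU_x = y^3 and MU_y = 3·x·y^2.
MRS = MU_x/MU_y = (1/3)·y/x.
Tangency: set MRS = p_x/p_y = 9/175.5 = 2/39.
So (1/3)·y/x = 2/39, i.e. y = (2/13)·x.
Substitute into the budget 9·x + 175.5·y = 468: 36·x = 468, so x* = 13.
Then y* = (2/13)·13 = 2.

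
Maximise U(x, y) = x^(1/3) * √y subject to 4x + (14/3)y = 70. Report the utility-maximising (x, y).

x* = 7, y* = 9

MU_x = 1/3·x^(-2/3)·√y and MU_y = 0.5·x^(1/3)·y^(-0.5).
MRS = MU_x/MU_y = (2/3)·y/x.
Tangency: set MRS = p_x/p_y = 4/(14/3) = 6/7.
So (2/3)·y/x = 6/7, i.e. y = (9/7)·x.
Substitute into the budget 4·x + (14/3)·y = 70: 10·x = 70, so x* = 7.
Then y* = (9/7)·7 = 9.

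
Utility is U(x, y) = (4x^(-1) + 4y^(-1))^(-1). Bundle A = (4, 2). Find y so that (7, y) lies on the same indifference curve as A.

U depends on (x, y) only through S = 4x^(-1) + 4y^(-1), so equal utility means equal S. At (4, 2): S = 3.
With x = 7: 4·7^(-1) = 4/7, so 4y^(-1) = 3 − 4/7 = 17/7, i.e. y^(-1) = 17/28.
Hence y = 1/(17/28) = 28/17.
Check: U(7, 28/17) = 0.3333.

y = 28/17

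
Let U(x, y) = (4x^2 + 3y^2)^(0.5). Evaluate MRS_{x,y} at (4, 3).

For CES with ρ = 2, MRS = (4/3)·(y/x)^(-1).
At (4, 3): MRS = 16/9.
That is, one extra unit of x is worth 16/9 units of y at the margin.

MRS = 16/9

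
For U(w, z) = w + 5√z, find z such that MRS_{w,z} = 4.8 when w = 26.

z = 144

MU_w = 1, MU_z = 5/(2√z).
MRS = 1 ÷ (5/(2√z)).
MRS depends only on z: 0.4·√z = 4.8 ⇒ √z = 4.8/0.4 = 12 ⇒ z = 144.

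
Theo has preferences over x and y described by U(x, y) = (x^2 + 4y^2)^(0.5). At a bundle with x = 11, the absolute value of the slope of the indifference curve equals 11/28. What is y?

For CES with ρ = 2, MRS = (1/4)·(y/x)^(-1).
Setting (1/4)·(y/11)^(-1) = 11/28 gives (y/11)^(-1) = 11/7, so y/11 = 7/11 and y = 7.

y = 7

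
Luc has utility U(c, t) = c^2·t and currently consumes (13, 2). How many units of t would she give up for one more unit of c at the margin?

MU_c = 2·c·t and MU_t = c^2.
MRS = MU_c/MU_t = (2/1)·t/c.
At (13, 2): MRS = 4/13.
The indifference curve has slope −4/13 at this bundle.

MRS = 4/13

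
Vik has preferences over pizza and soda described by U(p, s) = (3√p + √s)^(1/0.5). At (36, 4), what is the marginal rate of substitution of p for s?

MRS = 1

For CES with ρ = 0.5, MRS = (3/1)·√(s/p).
At (36, 4): MRS = 1.
The indifference curve has slope −1 at this bundle.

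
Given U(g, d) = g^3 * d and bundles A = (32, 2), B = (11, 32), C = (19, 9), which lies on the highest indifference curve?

Bundle A

Evaluate utility at each bundle:
U(A) = 65536.
U(B) = 42592.
U(C) = 61731.
Highest utility is A, so A ≻ C ≻ B.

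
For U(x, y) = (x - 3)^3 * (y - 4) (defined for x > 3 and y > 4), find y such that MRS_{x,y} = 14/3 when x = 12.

MU_x = 3·(x−3)^2·(y−4), MU_y = (x−3)^3.
MRS = (3/1)·(y−4)/(x−3).
Substitute x = 12: MRS = (y − 4)/3. Setting this equal to 14/3 gives y − 4 = (14/3)·3 = 14, so y = 18.

y = 18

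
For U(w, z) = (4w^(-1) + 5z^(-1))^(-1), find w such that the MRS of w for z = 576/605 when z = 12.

w = 11

For CES with ρ = -1, MRS = (4/5)·(z/w)^2.
Setting (4/5)·(12/w)^2 = 576/605 gives (12/w)^2 = 144/121, so 12/w = 12/11 and w = 11.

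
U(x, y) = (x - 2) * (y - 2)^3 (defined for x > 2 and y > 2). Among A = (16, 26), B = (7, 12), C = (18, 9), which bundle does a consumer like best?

Bundle A

Evaluate utility at each bundle:
U(A) = 193536.
U(B) = 5000.
U(C) = 5488.
Highest utility is A, so A ≻ C ≻ B.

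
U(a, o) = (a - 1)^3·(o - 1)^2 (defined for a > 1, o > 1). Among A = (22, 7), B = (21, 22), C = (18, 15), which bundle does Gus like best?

Bundle B

Evaluate utility at each bundle:
U(A) = 333396.
U(B) = 3528000.
U(C) = 962948.
Highest utility is B, so B ≻ C ≻ A.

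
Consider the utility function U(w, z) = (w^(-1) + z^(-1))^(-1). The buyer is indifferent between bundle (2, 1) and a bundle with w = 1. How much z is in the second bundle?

z = 2

U depends on (w, z) only through S = w^(-1) + z^(-1), so equal utility means equal S. At (2, 1): S = 1.5.
With w = 1: 1^(-1) = 1, so z^(-1) = 1.5 − 1 = 0.5.
Hence z = 1/0.5 = 2.
Check: U(1, 2) = 0.6667.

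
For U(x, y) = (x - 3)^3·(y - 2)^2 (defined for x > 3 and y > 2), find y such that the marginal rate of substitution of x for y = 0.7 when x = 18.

y = 9

MU_x = 3·(x−3)^2·(y−2)^2, MU_y = 2·(x−3)^3·(y−2).
MRS = (3/2)·(y−2)/(x−3).
Substitute x = 18: MRS = (y − 2)/10. Setting this equal to 0.7 gives y − 2 = 0.7·10 = 7, so y = 9.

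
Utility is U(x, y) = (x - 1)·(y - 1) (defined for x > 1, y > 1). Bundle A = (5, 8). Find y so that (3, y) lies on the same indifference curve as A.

U(5, 8) = 28.
Set U(3, y) = 28 and solve.
With x = 3: (3 − 1) = 2, so (y − 1) = 28/2 = 14.
So y = 1 + 14 = 15.
Check: U(3, 15) = 28.

y = 15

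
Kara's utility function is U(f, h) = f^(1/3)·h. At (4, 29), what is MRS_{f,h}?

MRS = 29/12

MU_f = 1/3·f^(-2/3)·h and MU_h = f^(1/3).
MRS = MU_f/MU_h = (1/3)·h/f.
At (4, 29): MRS = 29/12.
The indifference curve has slope −29/12 at this bundle.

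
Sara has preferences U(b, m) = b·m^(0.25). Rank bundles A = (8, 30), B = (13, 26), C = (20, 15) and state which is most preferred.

Evaluate utility at each bundle:
U(A) = 18.723.
U(B) = 29.355.
U(C) = 39.360.
Highest utility is C, so C ≻ B ≻ A.

Bundle C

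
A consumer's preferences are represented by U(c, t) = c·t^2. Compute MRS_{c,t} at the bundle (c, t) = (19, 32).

MRS = 16/19

MU_c = t^2 and MU_t = 2·c·t.
MRS = MU_c/MU_t = (1/2)·t/c.
At (19, 32): MRS = 16/19.
The indifference curve has slope −16/19 at this bundle.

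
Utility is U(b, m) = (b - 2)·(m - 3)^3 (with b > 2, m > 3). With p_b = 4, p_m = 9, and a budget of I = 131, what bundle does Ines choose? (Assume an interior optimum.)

MU_b = (m−3)^3, MU_m = 3·(b−2)·(m−3)^2.
MRS = (1/3)·(m−3)/(b−2).
Tangency: set MRS = p_b/p_m = 4/9.
So (1/3)·(m − 3)/(b − 2) = 4/9, i.e. (m − 3) = (4/3)·(b − 2).
Rewrite the budget in excess-of-subsistence terms: 4·(b − 2) + 9·(m − 3) = 131 − 4·2 − 9·3 = 96.
Substituting, 16·(b − 2) = 96, so b − 2 = 6 and b* = 8.
Then m − 3 = (4/3)·6 = 8, so m* = 11.

b* = 8, m* = 11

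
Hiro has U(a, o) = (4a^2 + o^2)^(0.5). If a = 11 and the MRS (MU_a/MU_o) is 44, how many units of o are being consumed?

For CES with ρ = 2, MRS = (4/1)·(o/a)^(-1).
Setting (4/1)·(o/11)^(-1) = 44 gives (o/11)^(-1) = 11, so o/11 = 1/11 and o = 1.

o = 1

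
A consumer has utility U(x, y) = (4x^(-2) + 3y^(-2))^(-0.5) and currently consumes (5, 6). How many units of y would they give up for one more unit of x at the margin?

For CES with ρ = -2, MRS = (4/3)·(y/x)^3.
At (5, 6): MRS = 288/125.
That is, one extra unit of x is worth 288/125 units of y at the margin.

MRS = 288/125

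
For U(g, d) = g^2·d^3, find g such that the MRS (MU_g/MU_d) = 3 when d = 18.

MU_g = 2·g·d^3 and MU_d = 3·g^2·d^2.
MRS = MU_g/MU_d = (2/3)·d/g.
Substitute d = 18: MRS = 12/g. Setting 12/g = 3 gives g = 12/3 = 4.

g = 4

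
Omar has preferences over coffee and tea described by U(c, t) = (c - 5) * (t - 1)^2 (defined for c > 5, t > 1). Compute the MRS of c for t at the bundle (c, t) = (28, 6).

MRS = 5/46

MU_c = (t−1)^2, MU_t = 2·(c−5)·(t−1).
MRS = (1/2)·(t−1)/(c−5).
At (28, 6): MRS = 5/46.
So at (28, 6) the consumer would give up 5/46 units of t for one more unit of c.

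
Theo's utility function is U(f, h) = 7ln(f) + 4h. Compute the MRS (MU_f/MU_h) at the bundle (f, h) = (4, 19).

MRS = 7/16

MU_f = 7/f, MU_h = 4.
MRS = 7/f ÷ 4.
At (4, 19): MRS = 7/16.
That is, one extra unit of f is worth 7/16 units of h at the margin.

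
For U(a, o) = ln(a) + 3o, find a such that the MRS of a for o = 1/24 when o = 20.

a = 8

MU_a = 1/a, MU_o = 3.
MRS = 1/a ÷ 3.
MRS depends only on a: (1/3)/a = 1/24 ⇒ a = (1/3)/(1/24) = 8.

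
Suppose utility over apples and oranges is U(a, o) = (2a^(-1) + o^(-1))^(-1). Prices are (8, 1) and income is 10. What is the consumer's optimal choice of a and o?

a* = 1, o* = 2

For CES with ρ = -1, MRS = (2/1)·(o/a)^2.
Tangency: set MRS = p_a/p_o = 8/1 = 8.
So (o/a)^2 = 4; taking the square root, o/a = 2, i.e. o = 2·a.
Substitute into the budget 8·a + 1·o = 10: 10·a = 10, so a* = 1 and o* = 2·1 = 2.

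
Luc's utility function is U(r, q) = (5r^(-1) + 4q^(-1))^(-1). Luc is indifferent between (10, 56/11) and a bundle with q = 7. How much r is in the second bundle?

U depends on (r, q) only through S = 5r^(-1) + 4q^(-1), so equal utility means equal S. At (10, 56/11): S = 9/7.
With q = 7: 4·7^(-1) = 4/7, so 5r^(-1) = 9/7 − 4/7 = 5/7, i.e. r^(-1) = 1/7.
Hence r = 1/(1/7) = 7.
Check: U(7, 7) = 0.7778.

r = 7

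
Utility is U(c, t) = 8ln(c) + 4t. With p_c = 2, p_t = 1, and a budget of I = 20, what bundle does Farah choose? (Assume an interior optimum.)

MU_c = 8/c, MU_t = 4.
MRS = 8/c ÷ 4.
Tangency: set MRS = p_c/p_t = 2/1 = 2.
MRS depends only on c: 2/c = 2 ⇒ c* = 2/2 = 1.
From the budget, 1·t = 20 − 2·1 = 18, so t* = 18.

c* = 1, t* = 18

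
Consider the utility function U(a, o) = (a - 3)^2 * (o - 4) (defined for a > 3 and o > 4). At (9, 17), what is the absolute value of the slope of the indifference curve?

MU_a = 2·(a−3)·(o−4), MU_o = (a−3)^2.
MRS = (2/1)·(o−4)/(a−3).
At (9, 17): MRS = 13/3.
The indifference curve has slope −13/3 at this bundle.

MRS = 13/3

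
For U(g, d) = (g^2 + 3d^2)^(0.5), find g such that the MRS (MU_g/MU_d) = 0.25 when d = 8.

For CES with ρ = 2, MRS = (1/3)·(d/g)^(-1).
Setting (1/3)·(8/g)^(-1) = 0.25 gives (8/g)^(-1) = 0.75, so 8/g = 4/3 and g = 6.

g = 6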